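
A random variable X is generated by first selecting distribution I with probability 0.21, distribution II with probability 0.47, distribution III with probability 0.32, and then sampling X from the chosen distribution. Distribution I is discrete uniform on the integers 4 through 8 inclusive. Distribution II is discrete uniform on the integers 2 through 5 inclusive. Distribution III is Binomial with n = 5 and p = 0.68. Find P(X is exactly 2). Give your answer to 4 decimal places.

0.1660

Conditional on each component, P(X = 2): I: 0; II: 0.25; III: 0.151519.
By total probability, P(X = 2) = 0.21·0 + 0.47·0.25 + 0.32·0.151519 = 0.165986.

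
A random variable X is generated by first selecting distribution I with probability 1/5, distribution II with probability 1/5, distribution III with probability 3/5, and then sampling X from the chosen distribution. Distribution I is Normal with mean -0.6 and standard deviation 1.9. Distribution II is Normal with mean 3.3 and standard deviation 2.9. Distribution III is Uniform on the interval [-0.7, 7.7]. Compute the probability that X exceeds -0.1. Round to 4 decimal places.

Conditional on each component, P(X > -0.1): I: 0.396214; II: 0.879485; III: 0.928571.
By total probability, P(X > -0.1) = 0.2·0.396214 + 0.2·0.879485 + 0.6·0.928571 = 0.812283.

0.8123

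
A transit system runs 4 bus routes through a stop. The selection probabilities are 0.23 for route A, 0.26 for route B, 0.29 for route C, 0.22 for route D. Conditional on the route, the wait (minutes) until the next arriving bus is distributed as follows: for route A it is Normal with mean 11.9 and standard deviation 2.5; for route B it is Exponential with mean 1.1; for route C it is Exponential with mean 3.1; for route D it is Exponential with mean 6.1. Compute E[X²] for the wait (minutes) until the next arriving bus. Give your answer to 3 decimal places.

56.583

For each component E[X²] = Var + (mean)², giving A: 147.86; B: 2.42; C: 19.22; D: 74.42.
Overall E[X²] = 0.23·147.86 + 0.26·2.42 + 0.29·19.22 + 0.22·74.42 = 56.5832.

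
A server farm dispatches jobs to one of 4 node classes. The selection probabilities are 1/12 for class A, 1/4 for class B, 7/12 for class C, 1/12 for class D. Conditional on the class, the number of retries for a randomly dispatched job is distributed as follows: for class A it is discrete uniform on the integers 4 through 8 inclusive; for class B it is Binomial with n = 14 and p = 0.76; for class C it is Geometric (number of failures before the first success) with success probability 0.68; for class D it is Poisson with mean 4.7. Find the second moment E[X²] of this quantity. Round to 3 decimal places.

For each component E[X²] = Var + (mean)², giving A: 38; B: 115.763; C: 0.913495; D: 26.79.
Overall E[X²] = 0.0833333·38 + 0.25·115.763 + 0.583333·0.913495 + 0.0833333·26.79 = 34.8728.

34.873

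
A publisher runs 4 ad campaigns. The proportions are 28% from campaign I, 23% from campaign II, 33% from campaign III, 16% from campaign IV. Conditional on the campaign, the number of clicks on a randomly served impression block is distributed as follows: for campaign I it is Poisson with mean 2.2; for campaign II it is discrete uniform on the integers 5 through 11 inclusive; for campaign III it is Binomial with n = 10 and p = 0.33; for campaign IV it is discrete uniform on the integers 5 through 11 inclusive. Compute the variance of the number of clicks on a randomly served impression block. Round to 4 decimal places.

Per component, I: μ=2.2, E[X²]=7.04; II: μ=8, E[X²]=68; III: μ=3.3, E[X²]=13.101; IV: μ=8, E[X²]=68.
E[X] = 0.28·2.2 + 0.23·8 + 0.33·3.3 + 0.16·8 = 4.825.
E[X²] = 0.28·7.04 + 0.23·68 + 0.33·13.101 + 0.16·68 = 32.8145.
Var(X) = E[X²] − (E[X])² = 32.8145 − 23.2806 = 9.53391.

9.5339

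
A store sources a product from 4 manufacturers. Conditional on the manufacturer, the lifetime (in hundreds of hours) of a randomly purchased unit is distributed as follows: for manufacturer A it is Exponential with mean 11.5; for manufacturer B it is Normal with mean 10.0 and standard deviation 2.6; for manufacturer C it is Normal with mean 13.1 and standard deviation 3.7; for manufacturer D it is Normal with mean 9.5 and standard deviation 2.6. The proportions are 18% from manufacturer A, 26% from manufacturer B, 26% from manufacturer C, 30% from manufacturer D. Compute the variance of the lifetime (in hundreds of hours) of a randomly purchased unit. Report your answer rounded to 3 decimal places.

33.271

Per component, A: μ=11.5, E[X²]=264.5; B: μ=10, E[X²]=106.76; C: μ=13.1, E[X²]=185.3; D: μ=9.5, E[X²]=97.01.
E[X] = 0.18·11.5 + 0.26·10 + 0.26·13.1 + 0.3·9.5 = 10.926.
E[X²] = 0.18·264.5 + 0.26·106.76 + 0.26·185.3 + 0.3·97.01 = 152.649.
Var(X) = E[X²] − (E[X])² = 152.649 − 119.377 = 33.2711.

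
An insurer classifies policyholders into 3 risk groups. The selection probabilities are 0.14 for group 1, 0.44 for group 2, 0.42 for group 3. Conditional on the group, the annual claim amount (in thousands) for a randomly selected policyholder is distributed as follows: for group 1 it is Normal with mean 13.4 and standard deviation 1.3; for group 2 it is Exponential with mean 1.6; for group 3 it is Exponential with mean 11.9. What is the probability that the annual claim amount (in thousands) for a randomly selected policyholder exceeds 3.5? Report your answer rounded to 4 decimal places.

0.5023

Conditional on each group, P(X > 3.5): 1: 1; 2: 0.112197; 3: 0.745189.
By total probability, P(X > 3.5) = 0.14·1 + 0.44·0.112197 + 0.42·0.745189 = 0.502346.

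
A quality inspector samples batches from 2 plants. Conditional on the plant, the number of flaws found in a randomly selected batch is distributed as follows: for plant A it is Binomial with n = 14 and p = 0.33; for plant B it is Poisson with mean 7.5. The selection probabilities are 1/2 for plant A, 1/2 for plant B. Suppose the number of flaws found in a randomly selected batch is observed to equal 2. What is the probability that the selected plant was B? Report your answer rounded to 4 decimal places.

0.1610

Likelihoods P(X=2 | ·): A: 0.0810899; B: 0.0155555.
Posterior ∝ prior × likelihood. Numerator for B: 0.5·0.0155555 = 0.00777775.
Normalizing constant: 0.5·0.0810899 + 0.5·0.0155555 = 0.0483227.
P(B | observation) = 0.00777775 / 0.0483227 = 0.160954.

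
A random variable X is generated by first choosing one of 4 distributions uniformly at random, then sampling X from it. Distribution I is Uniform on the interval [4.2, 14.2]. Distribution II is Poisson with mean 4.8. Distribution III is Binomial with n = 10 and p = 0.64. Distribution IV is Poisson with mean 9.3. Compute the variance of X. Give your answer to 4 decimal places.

9.8362

Per component, I: μ=9.2, E[X²]=92.9733; II: μ=4.8, E[X²]=27.84; III: μ=6.4, E[X²]=43.264; IV: μ=9.3, E[X²]=95.79.
E[X] = 0.25·9.2 + 0.25·4.8 + 0.25·6.4 + 0.25·9.3 = 7.425.
E[X²] = 0.25·92.9733 + 0.25·27.84 + 0.25·43.264 + 0.25·95.79 = 64.9668.
Var(X) = E[X²] − (E[X])² = 64.9668 − 55.1306 = 9.83621.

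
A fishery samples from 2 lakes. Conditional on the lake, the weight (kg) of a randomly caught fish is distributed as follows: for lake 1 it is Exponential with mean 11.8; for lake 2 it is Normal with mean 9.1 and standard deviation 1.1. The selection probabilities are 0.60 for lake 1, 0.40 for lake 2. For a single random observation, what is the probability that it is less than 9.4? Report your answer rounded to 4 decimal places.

0.5725

Conditional on each lake, P(X < 9.4): 1: 0.549145; 2: 0.607469.
By total probability, P(X < 9.4) = 0.6·0.549145 + 0.4·0.607469 = 0.572475.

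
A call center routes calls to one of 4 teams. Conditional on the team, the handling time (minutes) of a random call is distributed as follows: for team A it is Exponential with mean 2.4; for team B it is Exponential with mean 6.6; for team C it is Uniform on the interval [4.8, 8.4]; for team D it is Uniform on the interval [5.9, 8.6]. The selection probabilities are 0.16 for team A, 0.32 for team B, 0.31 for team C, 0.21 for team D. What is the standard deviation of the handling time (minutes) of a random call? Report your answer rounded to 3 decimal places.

Per component, A: μ=2.4, E[X²]=11.52; B: μ=6.6, E[X²]=87.12; C: μ=6.6, E[X²]=44.64; D: μ=7.25, E[X²]=53.17.
E[X] = 0.16·2.4 + 0.32·6.6 + 0.31·6.6 + 0.21·7.25 = 6.0645.
E[X²] = 0.16·11.52 + 0.32·87.12 + 0.31·44.64 + 0.21·53.17 = 54.7257.
Var(X) = E[X²] − (E[X])² = 54.7257 − 36.7782 = 17.9475.
SD(X) = √17.9475 = 4.23645.

4.236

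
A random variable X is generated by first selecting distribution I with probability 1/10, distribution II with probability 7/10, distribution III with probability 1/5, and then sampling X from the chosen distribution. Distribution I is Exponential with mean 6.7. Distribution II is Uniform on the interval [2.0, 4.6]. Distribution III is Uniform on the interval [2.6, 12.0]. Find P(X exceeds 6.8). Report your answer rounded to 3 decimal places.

0.147

Conditional on each component, P(X > 6.8): I: 0.362429; II: 0; III: 0.553191.
By total probability, P(X > 6.8) = 0.1·0.362429 + 0.7·0 + 0.2·0.553191 = 0.146881.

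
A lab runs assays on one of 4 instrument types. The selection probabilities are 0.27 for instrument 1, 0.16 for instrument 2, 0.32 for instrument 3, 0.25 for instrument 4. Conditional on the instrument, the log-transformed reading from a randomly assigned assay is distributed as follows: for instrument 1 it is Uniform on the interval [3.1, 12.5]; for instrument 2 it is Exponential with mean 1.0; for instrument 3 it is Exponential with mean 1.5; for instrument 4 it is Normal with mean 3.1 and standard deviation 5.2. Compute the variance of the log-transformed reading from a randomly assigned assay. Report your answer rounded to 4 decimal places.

16.9400

Per component, 1: μ=7.8, E[X²]=68.2033; 2: μ=1, E[X²]=2; 3: μ=1.5, E[X²]=4.5; 4: μ=3.1, E[X²]=36.65.
E[X] = 0.27·7.8 + 0.16·1 + 0.32·1.5 + 0.25·3.1 = 3.521.
E[X²] = 0.27·68.2033 + 0.16·2 + 0.32·4.5 + 0.25·36.65 = 29.3374.
Var(X) = E[X²] − (E[X])² = 29.3374 − 12.3974 = 16.94.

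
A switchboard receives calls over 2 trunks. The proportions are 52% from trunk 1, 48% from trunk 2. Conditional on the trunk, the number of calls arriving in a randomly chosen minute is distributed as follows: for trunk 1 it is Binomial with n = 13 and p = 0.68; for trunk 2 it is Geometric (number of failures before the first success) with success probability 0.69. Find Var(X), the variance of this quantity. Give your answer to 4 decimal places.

Per component, 1: μ=8.84, E[X²]=80.9744; 2: μ=0.449275, E[X²]=0.852972.
E[X] = 0.52·8.84 + 0.48·0.449275 = 4.81245.
E[X²] = 0.52·80.9744 + 0.48·0.852972 = 42.5161.
Var(X) = E[X²] − (E[X])² = 42.5161 − 23.1597 = 19.3564.

19.3564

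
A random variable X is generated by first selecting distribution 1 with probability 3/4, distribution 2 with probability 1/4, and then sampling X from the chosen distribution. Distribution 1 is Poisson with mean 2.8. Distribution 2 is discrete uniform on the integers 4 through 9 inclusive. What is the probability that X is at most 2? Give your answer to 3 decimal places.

0.352

Conditional on each component, P(X ≤ 2): 1: 0.469454; 2: 0.
By total probability, P(X ≤ 2) = 0.75·0.469454 + 0.25·0 = 0.35209.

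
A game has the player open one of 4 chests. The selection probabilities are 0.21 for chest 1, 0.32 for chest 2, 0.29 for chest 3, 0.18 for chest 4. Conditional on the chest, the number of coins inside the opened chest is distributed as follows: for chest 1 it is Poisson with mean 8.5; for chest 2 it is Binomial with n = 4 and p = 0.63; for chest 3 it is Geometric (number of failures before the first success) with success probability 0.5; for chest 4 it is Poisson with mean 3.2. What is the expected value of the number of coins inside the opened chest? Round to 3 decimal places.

3.457

Component means — 1: 8.5; 2: 2.52; 3: 1; 4: 3.2.
E[X] = 0.21·8.5 + 0.32·2.52 + 0.29·1 + 0.18·3.2 = 3.4574.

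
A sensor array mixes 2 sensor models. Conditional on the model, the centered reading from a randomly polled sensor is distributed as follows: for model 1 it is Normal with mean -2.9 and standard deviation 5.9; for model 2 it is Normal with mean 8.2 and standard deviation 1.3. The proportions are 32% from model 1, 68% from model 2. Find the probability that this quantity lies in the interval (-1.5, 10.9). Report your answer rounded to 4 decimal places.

Conditional on each model, P(-1.5 < X < 10.9): 1: 0.396548; 2: 0.981096.
By total probability, P(-1.5 < X < 10.9) = 0.32·0.396548 + 0.68·0.981096 = 0.794041.

0.7940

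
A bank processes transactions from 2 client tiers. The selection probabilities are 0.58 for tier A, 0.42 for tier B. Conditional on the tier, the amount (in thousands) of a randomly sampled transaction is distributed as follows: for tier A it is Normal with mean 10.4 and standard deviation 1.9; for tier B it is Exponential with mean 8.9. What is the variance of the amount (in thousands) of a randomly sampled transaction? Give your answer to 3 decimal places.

Per component, A: μ=10.4, E[X²]=111.77; B: μ=8.9, E[X²]=158.42.
E[X] = 0.58·10.4 + 0.42·8.9 = 9.77.
E[X²] = 0.58·111.77 + 0.42·158.42 = 131.363.
Var(X) = E[X²] − (E[X])² = 131.363 − 95.4529 = 35.9101.

35.910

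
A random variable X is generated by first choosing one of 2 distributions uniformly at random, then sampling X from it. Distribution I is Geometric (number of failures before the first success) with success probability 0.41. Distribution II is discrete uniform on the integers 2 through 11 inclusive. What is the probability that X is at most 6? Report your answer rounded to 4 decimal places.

0.7376

Conditional on each component, P(X ≤ 6): I: 0.975113; II: 0.5.
By total probability, P(X ≤ 6) = 0.5·0.975113 + 0.5·0.5 = 0.737557.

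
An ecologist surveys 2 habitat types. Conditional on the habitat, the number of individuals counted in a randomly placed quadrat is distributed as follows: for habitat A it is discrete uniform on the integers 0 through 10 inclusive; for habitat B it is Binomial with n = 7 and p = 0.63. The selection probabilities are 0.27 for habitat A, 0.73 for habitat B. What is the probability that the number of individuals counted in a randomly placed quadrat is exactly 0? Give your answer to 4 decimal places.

Conditional on each habitat, P(X = 0): A: 0.0909091; B: 0.000949319.
By total probability, P(X = 0) = 0.27·0.0909091 + 0.73·0.000949319 = 0.0252385.

0.0252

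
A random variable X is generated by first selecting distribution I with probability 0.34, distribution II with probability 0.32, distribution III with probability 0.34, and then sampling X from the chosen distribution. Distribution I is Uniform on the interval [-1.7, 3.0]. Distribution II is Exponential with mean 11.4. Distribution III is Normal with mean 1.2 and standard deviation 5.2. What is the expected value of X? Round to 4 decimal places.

Component means — I: 0.65; II: 11.4; III: 1.2.
E[X] = 0.34·0.65 + 0.32·11.4 + 0.34·1.2 = 4.277.

4.2770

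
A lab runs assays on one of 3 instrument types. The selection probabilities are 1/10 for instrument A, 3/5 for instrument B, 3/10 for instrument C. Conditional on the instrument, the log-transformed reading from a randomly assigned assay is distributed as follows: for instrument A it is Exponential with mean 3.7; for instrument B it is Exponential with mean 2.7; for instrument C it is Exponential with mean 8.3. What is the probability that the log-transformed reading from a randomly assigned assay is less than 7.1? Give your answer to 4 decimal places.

0.8145

Conditional on each instrument, P(X < 7.1): A: 0.853234; B: 0.927895; C: 0.574896.
By total probability, P(X < 7.1) = 0.1·0.853234 + 0.6·0.927895 + 0.3·0.574896 = 0.814529.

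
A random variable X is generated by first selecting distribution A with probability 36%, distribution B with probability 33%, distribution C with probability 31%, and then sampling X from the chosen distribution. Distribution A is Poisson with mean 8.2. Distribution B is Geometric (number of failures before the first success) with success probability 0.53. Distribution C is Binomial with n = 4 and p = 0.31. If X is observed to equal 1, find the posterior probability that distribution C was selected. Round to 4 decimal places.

0.6034

Likelihoods P(X=1 | ·): A: 0.00225216; B: 0.2491; C: 0.407351.
Posterior ∝ prior × likelihood. Numerator for C: 0.31·0.407351 = 0.126279.
Normalizing constant: 0.36·0.00225216 + 0.33·0.2491 + 0.31·0.407351 = 0.209293.
P(C | observation) = 0.126279 / 0.209293 = 0.60336.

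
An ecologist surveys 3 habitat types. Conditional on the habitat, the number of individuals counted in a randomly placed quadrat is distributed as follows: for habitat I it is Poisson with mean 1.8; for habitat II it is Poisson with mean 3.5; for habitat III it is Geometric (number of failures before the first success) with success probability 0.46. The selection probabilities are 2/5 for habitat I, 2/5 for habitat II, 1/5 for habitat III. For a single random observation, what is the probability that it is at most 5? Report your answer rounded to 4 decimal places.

0.9339

Conditional on each habitat, P(X ≤ 5): I: 0.989622; II: 0.857614; III: 0.975205.
By total probability, P(X ≤ 5) = 0.4·0.989622 + 0.4·0.857614 + 0.2·0.975205 = 0.933935.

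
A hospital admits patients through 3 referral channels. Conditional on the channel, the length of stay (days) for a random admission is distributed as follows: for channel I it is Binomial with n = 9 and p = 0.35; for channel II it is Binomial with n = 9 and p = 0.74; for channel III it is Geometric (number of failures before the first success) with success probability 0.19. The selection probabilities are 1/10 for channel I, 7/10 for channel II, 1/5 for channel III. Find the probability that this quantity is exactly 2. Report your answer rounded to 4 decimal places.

0.0477

Conditional on each channel, P(X = 2): I: 0.216188; II: 0.00158336; III: 0.124659.
By total probability, P(X = 2) = 0.1·0.216188 + 0.7·0.00158336 + 0.2·0.124659 = 0.047659.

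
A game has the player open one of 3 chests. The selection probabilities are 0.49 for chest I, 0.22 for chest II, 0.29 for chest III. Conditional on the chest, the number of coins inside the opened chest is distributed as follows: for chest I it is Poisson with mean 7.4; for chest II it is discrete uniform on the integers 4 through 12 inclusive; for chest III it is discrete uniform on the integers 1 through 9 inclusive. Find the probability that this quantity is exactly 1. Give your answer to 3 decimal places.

Conditional on each chest, P(X = 1): I: 0.00452327; II: 0; III: 0.111111.
By total probability, P(X = 1) = 0.49·0.00452327 + 0.22·0 + 0.29·0.111111 = 0.0344386.

0.034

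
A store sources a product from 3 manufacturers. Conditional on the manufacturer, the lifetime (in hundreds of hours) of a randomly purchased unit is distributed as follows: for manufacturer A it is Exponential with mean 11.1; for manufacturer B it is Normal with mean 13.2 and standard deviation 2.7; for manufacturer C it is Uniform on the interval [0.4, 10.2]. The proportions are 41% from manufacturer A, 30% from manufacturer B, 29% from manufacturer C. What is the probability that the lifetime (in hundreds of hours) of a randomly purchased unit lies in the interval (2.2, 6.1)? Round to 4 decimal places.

Conditional on each manufacturer, P(2.2 < X < 6.1): A: 0.242998; B: 0.0042508; C: 0.397959.
By total probability, P(2.2 < X < 6.1) = 0.41·0.242998 + 0.3·0.0042508 + 0.29·0.397959 = 0.216312.

0.2163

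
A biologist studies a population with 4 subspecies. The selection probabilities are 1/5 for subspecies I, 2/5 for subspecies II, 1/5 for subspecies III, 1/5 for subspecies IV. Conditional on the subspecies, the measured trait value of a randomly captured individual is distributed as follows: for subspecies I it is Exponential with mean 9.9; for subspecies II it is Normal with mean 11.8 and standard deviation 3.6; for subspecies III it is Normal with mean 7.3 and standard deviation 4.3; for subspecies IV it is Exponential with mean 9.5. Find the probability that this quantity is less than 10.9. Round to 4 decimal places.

Conditional on each subspecies, P(X < 10.9): I: 0.667465; II: 0.401294; III: 0.798763; IV: 0.682529.
By total probability, P(X < 10.9) = 0.2·0.667465 + 0.4·0.401294 + 0.2·0.798763 + 0.2·0.682529 = 0.590269.

0.5903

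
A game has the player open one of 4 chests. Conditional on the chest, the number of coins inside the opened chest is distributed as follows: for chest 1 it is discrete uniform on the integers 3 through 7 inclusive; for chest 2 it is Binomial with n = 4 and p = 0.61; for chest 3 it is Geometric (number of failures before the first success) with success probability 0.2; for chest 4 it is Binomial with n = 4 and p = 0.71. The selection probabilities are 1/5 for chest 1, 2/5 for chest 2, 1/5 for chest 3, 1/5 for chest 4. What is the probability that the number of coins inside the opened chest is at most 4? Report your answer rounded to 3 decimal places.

Conditional on each chest, P(X ≤ 4): 1: 0.4; 2: 1; 3: 0.67232; 4: 1.
By total probability, P(X ≤ 4) = 0.2·0.4 + 0.4·1 + 0.2·0.67232 + 0.2·1 = 0.814464.

0.814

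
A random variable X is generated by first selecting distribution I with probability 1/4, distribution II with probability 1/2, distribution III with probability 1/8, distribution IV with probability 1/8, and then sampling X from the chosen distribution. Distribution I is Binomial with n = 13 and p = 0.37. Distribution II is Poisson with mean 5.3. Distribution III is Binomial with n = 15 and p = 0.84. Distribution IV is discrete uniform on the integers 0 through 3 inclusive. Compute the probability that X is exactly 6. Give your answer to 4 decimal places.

0.1202

Conditional on each component, P(X = 6): I: 0.173425; II: 0.15366; III: 0.000120826; IV: 0.
By total probability, P(X = 6) = 0.25·0.173425 + 0.5·0.15366 + 0.125·0.000120826 + 0.125·0 = 0.120202.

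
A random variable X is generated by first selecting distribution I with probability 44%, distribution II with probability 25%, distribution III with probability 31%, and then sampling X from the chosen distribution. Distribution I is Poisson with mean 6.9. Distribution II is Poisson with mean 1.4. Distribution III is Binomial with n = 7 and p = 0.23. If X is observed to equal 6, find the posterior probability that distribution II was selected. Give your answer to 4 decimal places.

0.0096

Likelihoods P(X=6 | ·): I: 0.151053; II: 0.00257883; III: 0.000797913.
Posterior ∝ prior × likelihood. Numerator for II: 0.25·0.00257883 = 0.000644709.
Normalizing constant: 0.44·0.151053 + 0.25·0.00257883 + 0.31·0.000797913 = 0.0673555.
P(II | observation) = 0.000644709 / 0.0673555 = 0.00957173.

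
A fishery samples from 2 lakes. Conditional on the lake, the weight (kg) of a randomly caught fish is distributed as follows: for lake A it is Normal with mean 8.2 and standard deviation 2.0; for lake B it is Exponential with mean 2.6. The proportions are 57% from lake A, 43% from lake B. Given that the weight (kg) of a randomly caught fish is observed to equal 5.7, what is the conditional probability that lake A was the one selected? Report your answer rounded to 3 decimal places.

0.738

Likelihoods f(5.7 | ·): A: 0.0913245; B: 0.0429457.
Posterior ∝ prior × likelihood. Numerator for A: 0.57·0.0913245 = 0.052055.
Normalizing constant: 0.57·0.0913245 + 0.43·0.0429457 = 0.0705216.
P(A | observation) = 0.052055 / 0.0705216 = 0.738142.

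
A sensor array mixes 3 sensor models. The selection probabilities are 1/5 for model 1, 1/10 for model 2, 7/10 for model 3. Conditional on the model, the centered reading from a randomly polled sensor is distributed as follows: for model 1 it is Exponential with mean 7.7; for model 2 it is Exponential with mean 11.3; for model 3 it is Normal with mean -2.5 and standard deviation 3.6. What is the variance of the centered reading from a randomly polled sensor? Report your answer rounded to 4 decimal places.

Per component, 1: μ=7.7, E[X²]=118.58; 2: μ=11.3, E[X²]=255.38; 3: μ=-2.5, E[X²]=19.21.
E[X] = 0.2·7.7 + 0.1·11.3 + 0.7·-2.5 = 0.92.
E[X²] = 0.2·118.58 + 0.1·255.38 + 0.7·19.21 = 62.701.
Var(X) = E[X²] − (E[X])² = 62.701 − 0.8464 = 61.8546.

61.8546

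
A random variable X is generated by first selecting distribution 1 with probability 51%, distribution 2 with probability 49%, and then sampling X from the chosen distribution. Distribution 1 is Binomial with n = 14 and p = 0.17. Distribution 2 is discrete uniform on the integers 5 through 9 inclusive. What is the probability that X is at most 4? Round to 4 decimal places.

0.4722

Conditional on each component, P(X ≤ 4): 1: 0.925925; 2: 0.
By total probability, P(X ≤ 4) = 0.51·0.925925 + 0.49·0 = 0.472222.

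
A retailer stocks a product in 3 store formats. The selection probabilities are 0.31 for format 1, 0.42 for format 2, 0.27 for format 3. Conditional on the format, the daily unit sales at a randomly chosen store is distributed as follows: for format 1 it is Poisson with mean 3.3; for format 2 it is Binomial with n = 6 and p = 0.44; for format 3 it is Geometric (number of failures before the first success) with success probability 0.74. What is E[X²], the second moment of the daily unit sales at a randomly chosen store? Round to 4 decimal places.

For each component E[X²] = Var + (mean)², giving 1: 14.19; 2: 8.448; 3: 0.598247.
Overall E[X²] = 0.31·14.19 + 0.42·8.448 + 0.27·0.598247 = 8.10859.

8.1086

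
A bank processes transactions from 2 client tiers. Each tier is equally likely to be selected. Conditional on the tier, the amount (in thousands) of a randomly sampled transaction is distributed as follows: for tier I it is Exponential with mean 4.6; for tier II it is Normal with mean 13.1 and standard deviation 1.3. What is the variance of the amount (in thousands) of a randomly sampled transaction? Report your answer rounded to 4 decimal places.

Per component, I: μ=4.6, E[X²]=42.32; II: μ=13.1, E[X²]=173.3.
E[X] = 0.5·4.6 + 0.5·13.1 = 8.85.
E[X²] = 0.5·42.32 + 0.5·173.3 = 107.81.
Var(X) = E[X²] − (E[X])² = 107.81 − 78.3225 = 29.4875.

29.4875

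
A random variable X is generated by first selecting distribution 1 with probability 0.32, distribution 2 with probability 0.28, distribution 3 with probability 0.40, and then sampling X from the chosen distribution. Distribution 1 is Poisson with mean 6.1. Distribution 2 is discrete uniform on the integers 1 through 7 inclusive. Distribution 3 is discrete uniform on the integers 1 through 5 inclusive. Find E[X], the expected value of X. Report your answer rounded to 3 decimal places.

4.272

Component means — 1: 6.1; 2: 4; 3: 3.
E[X] = 0.32·6.1 + 0.28·4 + 0.4·3 = 4.272.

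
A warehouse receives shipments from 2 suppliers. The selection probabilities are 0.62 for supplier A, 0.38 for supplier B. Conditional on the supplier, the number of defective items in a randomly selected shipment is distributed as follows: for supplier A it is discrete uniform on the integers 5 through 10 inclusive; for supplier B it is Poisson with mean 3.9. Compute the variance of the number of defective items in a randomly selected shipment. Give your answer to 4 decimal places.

6.3437

Per component, A: μ=7.5, E[X²]=59.1667; B: μ=3.9, E[X²]=19.11.
E[X] = 0.62·7.5 + 0.38·3.9 = 6.132.
E[X²] = 0.62·59.1667 + 0.38·19.11 = 43.9451.
Var(X) = E[X²] − (E[X])² = 43.9451 − 37.6014 = 6.34371.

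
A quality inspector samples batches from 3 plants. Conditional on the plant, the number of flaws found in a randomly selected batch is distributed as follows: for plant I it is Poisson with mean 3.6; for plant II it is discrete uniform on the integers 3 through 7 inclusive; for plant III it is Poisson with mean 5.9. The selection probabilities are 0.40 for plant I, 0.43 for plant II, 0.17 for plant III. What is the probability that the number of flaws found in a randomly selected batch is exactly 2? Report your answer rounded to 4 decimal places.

Conditional on each plant, P(X = 2): I: 0.177058; II: 0; III: 0.04768.
By total probability, P(X = 2) = 0.4·0.177058 + 0.43·0 + 0.17·0.04768 = 0.0789287.

0.0789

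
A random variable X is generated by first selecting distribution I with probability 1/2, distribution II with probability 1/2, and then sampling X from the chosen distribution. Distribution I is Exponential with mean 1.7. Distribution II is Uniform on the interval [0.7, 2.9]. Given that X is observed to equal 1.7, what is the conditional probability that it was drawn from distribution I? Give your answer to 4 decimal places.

Likelihoods f(1.7 | ·): I: 0.2164; II: 0.454545.
Posterior ∝ prior × likelihood. Numerator for I: 0.5·0.2164 = 0.1082.
Normalizing constant: 0.5·0.2164 + 0.5·0.454545 = 0.335473.
P(I | observation) = 0.1082 / 0.335473 = 0.32253.

0.3225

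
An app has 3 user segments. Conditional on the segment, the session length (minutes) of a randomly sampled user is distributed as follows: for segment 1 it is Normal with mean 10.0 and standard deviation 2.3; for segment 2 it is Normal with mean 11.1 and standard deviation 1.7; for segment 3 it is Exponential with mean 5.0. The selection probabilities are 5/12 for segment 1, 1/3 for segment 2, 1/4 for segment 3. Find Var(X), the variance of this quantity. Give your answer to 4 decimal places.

Per component, 1: μ=10, E[X²]=105.29; 2: μ=11.1, E[X²]=126.1; 3: μ=5, E[X²]=50.
E[X] = 0.416667·10 + 0.333333·11.1 + 0.25·5 = 9.11667.
E[X²] = 0.416667·105.29 + 0.333333·126.1 + 0.25·50 = 98.4042.
Var(X) = E[X²] − (E[X])² = 98.4042 − 83.1136 = 15.2906.

15.2906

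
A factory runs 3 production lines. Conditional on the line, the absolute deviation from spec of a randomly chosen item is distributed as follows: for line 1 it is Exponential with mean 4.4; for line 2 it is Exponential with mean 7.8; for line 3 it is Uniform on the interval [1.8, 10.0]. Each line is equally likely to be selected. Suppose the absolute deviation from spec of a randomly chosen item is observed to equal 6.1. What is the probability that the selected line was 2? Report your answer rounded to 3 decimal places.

0.247

Likelihoods f(6.1 | ·): 1: 0.0568142; 2: 0.0586496; 3: 0.121951.
Posterior ∝ prior × likelihood. Numerator for 2: 0.333333·0.0586496 = 0.0195499.
Normalizing constant: 0.333333·0.0568142 + 0.333333·0.0586496 + 0.333333·0.121951 = 0.0791383.
P(2 | observation) = 0.0195499 / 0.0791383 = 0.247034.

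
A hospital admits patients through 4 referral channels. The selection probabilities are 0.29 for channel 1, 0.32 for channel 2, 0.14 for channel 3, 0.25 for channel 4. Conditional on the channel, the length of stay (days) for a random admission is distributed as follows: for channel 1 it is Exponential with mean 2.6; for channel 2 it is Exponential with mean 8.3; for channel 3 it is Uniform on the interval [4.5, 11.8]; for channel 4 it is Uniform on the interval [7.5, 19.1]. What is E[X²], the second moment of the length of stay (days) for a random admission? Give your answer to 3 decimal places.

104.957

For each component E[X²] = Var + (mean)², giving 1: 13.52; 2: 137.78; 3: 70.8633; 4: 188.103.
Overall E[X²] = 0.29·13.52 + 0.32·137.78 + 0.14·70.8633 + 0.25·188.103 = 104.957.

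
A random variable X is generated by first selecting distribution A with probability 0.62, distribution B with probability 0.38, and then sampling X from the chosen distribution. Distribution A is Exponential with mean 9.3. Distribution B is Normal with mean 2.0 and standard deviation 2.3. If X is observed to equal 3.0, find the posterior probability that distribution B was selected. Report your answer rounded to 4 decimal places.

0.5540

Likelihoods f(3.0 | ·): A: 0.0778793; B: 0.15781.
Posterior ∝ prior × likelihood. Numerator for B: 0.38·0.15781 = 0.0599677.
Normalizing constant: 0.62·0.0778793 + 0.38·0.15781 = 0.108253.
P(B | observation) = 0.0599677 / 0.108253 = 0.553959.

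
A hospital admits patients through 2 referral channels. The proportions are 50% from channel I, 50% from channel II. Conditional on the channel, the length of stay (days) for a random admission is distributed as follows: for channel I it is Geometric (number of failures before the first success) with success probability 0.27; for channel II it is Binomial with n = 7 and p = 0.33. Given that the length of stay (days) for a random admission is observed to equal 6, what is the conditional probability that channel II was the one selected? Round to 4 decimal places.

0.1291

Likelihoods P(X=6 | ·): I: 0.0408602; II: 0.00605698.
Posterior ∝ prior × likelihood. Numerator for II: 0.5·0.00605698 = 0.00302849.
Normalizing constant: 0.5·0.0408602 + 0.5·0.00605698 = 0.0234586.
P(II | observation) = 0.00302849 / 0.0234586 = 0.129099.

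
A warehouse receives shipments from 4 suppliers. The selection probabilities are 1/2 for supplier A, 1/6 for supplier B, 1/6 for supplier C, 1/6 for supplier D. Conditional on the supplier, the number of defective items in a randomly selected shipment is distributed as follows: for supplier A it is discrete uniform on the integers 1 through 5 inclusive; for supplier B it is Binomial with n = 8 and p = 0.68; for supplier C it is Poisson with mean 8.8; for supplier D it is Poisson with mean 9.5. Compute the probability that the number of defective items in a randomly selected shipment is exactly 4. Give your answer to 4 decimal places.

Conditional on each supplier, P(X = 4): A: 0.2; B: 0.15694; C: 0.0376641; D: 0.025403.
By total probability, P(X = 4) = 0.5·0.2 + 0.166667·0.15694 + 0.166667·0.0376641 + 0.166667·0.025403 = 0.136668.

0.1367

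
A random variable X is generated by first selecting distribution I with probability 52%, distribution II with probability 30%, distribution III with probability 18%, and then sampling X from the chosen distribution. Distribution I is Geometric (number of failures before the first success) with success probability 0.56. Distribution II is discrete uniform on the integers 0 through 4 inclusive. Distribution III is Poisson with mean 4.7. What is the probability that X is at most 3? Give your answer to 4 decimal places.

0.7963

Conditional on each component, P(X ≤ 3): I: 0.962519; II: 0.8; III: 0.309684.
By total probability, P(X ≤ 3) = 0.52·0.962519 + 0.3·0.8 + 0.18·0.309684 = 0.796253.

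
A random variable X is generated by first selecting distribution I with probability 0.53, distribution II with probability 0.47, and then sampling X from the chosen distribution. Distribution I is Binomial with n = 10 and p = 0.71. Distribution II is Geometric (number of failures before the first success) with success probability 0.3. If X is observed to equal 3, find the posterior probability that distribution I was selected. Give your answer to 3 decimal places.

Likelihoods P(X=3 | ·): I: 0.0074087; II: 0.1029.
Posterior ∝ prior × likelihood. Numerator for I: 0.53·0.0074087 = 0.00392661.
Normalizing constant: 0.53·0.0074087 + 0.47·0.1029 = 0.0522896.
P(I | observation) = 0.00392661 / 0.0522896 = 0.0750936.

0.075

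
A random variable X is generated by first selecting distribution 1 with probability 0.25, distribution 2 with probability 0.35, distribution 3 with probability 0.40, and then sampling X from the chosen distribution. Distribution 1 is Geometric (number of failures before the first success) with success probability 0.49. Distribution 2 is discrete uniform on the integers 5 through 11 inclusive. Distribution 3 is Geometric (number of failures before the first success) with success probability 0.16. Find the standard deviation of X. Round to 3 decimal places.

4.704

Per component, 1: μ=1.04082, E[X²]=3.20741; 2: μ=8, E[X²]=68; 3: μ=5.25, E[X²]=60.375.
E[X] = 0.25·1.04082 + 0.35·8 + 0.4·5.25 = 5.1602.
E[X²] = 0.25·3.20741 + 0.35·68 + 0.4·60.375 = 48.7519.
Var(X) = E[X²] − (E[X])² = 48.7519 − 26.6277 = 22.1241.
SD(X) = √22.1241 = 4.70363.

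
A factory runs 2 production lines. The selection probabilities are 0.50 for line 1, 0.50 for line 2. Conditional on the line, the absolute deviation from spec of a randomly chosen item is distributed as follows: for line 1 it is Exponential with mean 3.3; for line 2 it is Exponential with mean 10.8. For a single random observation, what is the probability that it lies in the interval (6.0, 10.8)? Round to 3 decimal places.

Conditional on each line, P(6.0 < X < 10.8): 1: 0.124418; 2: 0.205874.
By total probability, P(6.0 < X < 10.8) = 0.5·0.124418 + 0.5·0.205874 = 0.165146.

0.165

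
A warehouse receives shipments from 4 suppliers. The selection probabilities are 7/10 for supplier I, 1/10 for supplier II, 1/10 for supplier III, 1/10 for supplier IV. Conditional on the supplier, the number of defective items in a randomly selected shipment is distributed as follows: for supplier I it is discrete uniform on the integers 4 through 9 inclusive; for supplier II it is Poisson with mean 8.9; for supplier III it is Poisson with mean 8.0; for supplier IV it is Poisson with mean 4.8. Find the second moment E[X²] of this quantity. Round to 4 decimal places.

50.4117

For each component E[X²] = Var + (mean)², giving I: 45.1667; II: 88.11; III: 72; IV: 27.84.
Overall E[X²] = 0.7·45.1667 + 0.1·88.11 + 0.1·72 + 0.1·27.84 = 50.4117.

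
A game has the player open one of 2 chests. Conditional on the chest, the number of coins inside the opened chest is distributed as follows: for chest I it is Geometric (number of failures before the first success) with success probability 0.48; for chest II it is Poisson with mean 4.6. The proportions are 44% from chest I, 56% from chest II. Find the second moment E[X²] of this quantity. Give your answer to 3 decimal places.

For each component E[X²] = Var + (mean)², giving I: 3.43056; II: 25.76.
Overall E[X²] = 0.44·3.43056 + 0.56·25.76 = 15.935.

15.935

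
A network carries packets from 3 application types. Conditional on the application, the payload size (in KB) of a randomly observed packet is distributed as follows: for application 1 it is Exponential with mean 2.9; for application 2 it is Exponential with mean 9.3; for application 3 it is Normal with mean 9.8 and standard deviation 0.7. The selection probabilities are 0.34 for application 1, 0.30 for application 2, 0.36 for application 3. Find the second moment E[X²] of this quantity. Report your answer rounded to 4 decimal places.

For each component E[X²] = Var + (mean)², giving 1: 16.82; 2: 172.98; 3: 96.53.
Overall E[X²] = 0.34·16.82 + 0.3·172.98 + 0.36·96.53 = 92.3636.

92.3636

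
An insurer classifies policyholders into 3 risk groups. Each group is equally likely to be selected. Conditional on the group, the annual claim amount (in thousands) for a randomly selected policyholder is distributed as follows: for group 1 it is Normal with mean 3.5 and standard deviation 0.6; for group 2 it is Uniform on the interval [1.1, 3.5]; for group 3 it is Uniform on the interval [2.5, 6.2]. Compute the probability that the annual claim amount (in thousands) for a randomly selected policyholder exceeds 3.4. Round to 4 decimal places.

Conditional on each group, P(X > 3.4): 1: 0.566184; 2: 0.0416667; 3: 0.756757.
By total probability, P(X > 3.4) = 0.333333·0.566184 + 0.333333·0.0416667 + 0.333333·0.756757 = 0.454869.

0.4549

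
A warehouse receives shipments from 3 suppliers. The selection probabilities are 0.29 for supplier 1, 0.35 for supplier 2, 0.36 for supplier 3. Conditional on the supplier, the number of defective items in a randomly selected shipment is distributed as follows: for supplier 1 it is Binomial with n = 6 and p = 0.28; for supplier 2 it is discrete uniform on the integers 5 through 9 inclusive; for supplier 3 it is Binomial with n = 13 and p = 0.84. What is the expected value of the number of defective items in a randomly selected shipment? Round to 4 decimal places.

6.8684

Component means — 1: 1.68; 2: 7; 3: 10.92.
E[X] = 0.29·1.68 + 0.35·7 + 0.36·10.92 = 6.8684.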